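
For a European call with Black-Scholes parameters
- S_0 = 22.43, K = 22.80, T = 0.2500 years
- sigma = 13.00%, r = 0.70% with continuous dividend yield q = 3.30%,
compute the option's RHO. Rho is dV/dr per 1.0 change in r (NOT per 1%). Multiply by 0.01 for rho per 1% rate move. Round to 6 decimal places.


Answer: Rho = 1.993851

Derivation:
d1 = -0.3192105758; d2 = -0.3842105758
phi(d1) = 0.3791261692; exp(-qT) = 0.9917839379; exp(-rT) = 0.9982515304
N(d2) = 0.3504111902
Rho = K*T*exp(-rT)*N(d2) = 22.8000 * 0.2500 * 0.9982515304 * 0.3504111902 = 1.993851


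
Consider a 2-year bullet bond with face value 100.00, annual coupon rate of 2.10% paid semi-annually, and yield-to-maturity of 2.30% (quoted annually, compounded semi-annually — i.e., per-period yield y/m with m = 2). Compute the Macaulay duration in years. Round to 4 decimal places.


Coupon per period c = face * coupon_rate / m = 1.050000
Periods per year m = 2; per-period yield y/m = 0.011500
Number of cashflows N = 4
Cashflows (t years, CF_t, discount factor 1/(1+y/m)^(m*t), PV):
  t = 0.5000: CF_t = 1.050000, DF = 0.988631, PV = 1.038062
  t = 1.0000: CF_t = 1.050000, DF = 0.977391, PV = 1.026260
  t = 1.5000: CF_t = 1.050000, DF = 0.966279, PV = 1.014592
  t = 2.0000: CF_t = 101.050000, DF = 0.955293, PV = 96.532326
Price P = sum_t PV_t = 99.611241
Macaulay numerator sum_t t * PV_t:
  t * PV_t at t = 0.5000: 0.519031
  t * PV_t at t = 1.0000: 1.026260
  t * PV_t at t = 1.5000: 1.521889
  t * PV_t at t = 2.0000: 193.064651
Macaulay duration D = (sum_t t * PV_t) / P = 196.131831 / 99.611241 = 1.968973

Answer: Macaulay duration = 1.9690 years


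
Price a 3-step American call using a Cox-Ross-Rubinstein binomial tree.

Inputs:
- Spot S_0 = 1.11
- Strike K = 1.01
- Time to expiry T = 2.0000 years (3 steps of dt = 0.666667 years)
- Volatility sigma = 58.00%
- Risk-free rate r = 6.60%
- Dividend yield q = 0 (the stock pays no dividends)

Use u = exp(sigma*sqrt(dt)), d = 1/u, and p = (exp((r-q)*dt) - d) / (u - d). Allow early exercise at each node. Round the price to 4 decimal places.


dt = T/N = 0.666667
u = exp(sigma*sqrt(dt)) = 1.605713; d = 1/u = 0.622776
p = (exp((r-q)*dt) - d) / (u - d) = 0.429535
Discount per step: exp(-r*dt) = 0.956954
Stock lattice S(k, i) with i counting down-moves:
  k=0: S(0,0) = 1.1100
  k=1: S(1,0) = 1.7823; S(1,1) = 0.6913
  k=2: S(2,0) = 2.8619; S(2,1) = 1.1100; S(2,2) = 0.4305
  k=3: S(3,0) = 4.5954; S(3,1) = 1.7823; S(3,2) = 0.6913; S(3,3) = 0.2681
Terminal payoffs V(N, i) = max(S_T - K, 0):
  V(3,0) = 3.585438; V(3,1) = 0.772342; V(3,2) = 0.000000; V(3,3) = 0.000000
Backward induction: V(k, i) = exp(-r*dt) * [p * V(k+1, i) + (1-p) * V(k+1, i+1)]; then take max(V_cont, immediate exercise) for American.
  V(2,0) = exp(-r*dt) * [p*3.585438 + (1-p)*0.772342] = 1.895406; exercise = 1.851930; V(2,0) = max -> 1.895406
  V(2,1) = exp(-r*dt) * [p*0.772342 + (1-p)*0.000000] = 0.317468; exercise = 0.100000; V(2,1) = max -> 0.317468
  V(2,2) = exp(-r*dt) * [p*0.000000 + (1-p)*0.000000] = 0.000000; exercise = 0.000000; V(2,2) = max -> 0.000000
  V(1,0) = exp(-r*dt) * [p*1.895406 + (1-p)*0.317468] = 0.952406; exercise = 0.772342; V(1,0) = max -> 0.952406
  V(1,1) = exp(-r*dt) * [p*0.317468 + (1-p)*0.000000] = 0.130494; exercise = 0.000000; V(1,1) = max -> 0.130494
  V(0,0) = exp(-r*dt) * [p*0.952406 + (1-p)*0.130494] = 0.462720; exercise = 0.100000; V(0,0) = max -> 0.462720

Answer: Price = V(0,0) = 0.4627


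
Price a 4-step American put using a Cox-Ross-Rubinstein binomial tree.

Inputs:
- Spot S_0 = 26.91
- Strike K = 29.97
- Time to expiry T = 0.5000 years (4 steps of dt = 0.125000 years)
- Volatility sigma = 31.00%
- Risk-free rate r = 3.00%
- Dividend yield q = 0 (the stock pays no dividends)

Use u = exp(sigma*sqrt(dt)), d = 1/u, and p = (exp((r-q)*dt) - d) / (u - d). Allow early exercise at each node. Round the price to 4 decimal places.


Answer: Price = V(0,0) = 4.2005

Derivation:
dt = T/N = 0.125000
u = exp(sigma*sqrt(dt)) = 1.115833; d = 1/u = 0.896191
p = (exp((r-q)*dt) - d) / (u - d) = 0.489732
Discount per step: exp(-r*dt) = 0.996257
Stock lattice S(k, i) with i counting down-moves:
  k=0: S(0,0) = 26.9100
  k=1: S(1,0) = 30.0271; S(1,1) = 24.1165
  k=2: S(2,0) = 33.5052; S(2,1) = 26.9100; S(2,2) = 21.6130
  k=3: S(3,0) = 37.3862; S(3,1) = 30.0271; S(3,2) = 24.1165; S(3,3) = 19.3694
  k=4: S(4,0) = 41.7168; S(4,1) = 33.5052; S(4,2) = 26.9100; S(4,3) = 21.6130; S(4,4) = 17.3587
Terminal payoffs V(N, i) = max(K - S_T, 0):
  V(4,0) = 0.000000; V(4,1) = 0.000000; V(4,2) = 3.060000; V(4,3) = 8.357003; V(4,4) = 12.611336
Backward induction: V(k, i) = exp(-r*dt) * [p * V(k+1, i) + (1-p) * V(k+1, i+1)]; then take max(V_cont, immediate exercise) for American.
  V(3,0) = exp(-r*dt) * [p*0.000000 + (1-p)*0.000000] = 0.000000; exercise = 0.000000; V(3,0) = max -> 0.000000
  V(3,1) = exp(-r*dt) * [p*0.000000 + (1-p)*3.060000] = 1.555575; exercise = 0.000000; V(3,1) = max -> 1.555575
  V(3,2) = exp(-r*dt) * [p*3.060000 + (1-p)*8.357003] = 5.741319; exercise = 5.853496; V(3,2) = max -> 5.853496
  V(3,3) = exp(-r*dt) * [p*8.357003 + (1-p)*12.611336] = 10.488446; exercise = 10.600623; V(3,3) = max -> 10.600623
  V(2,0) = exp(-r*dt) * [p*0.000000 + (1-p)*1.555575] = 0.790789; exercise = 0.000000; V(2,0) = max -> 0.790789
  V(2,1) = exp(-r*dt) * [p*1.555575 + (1-p)*5.853496] = 3.734634; exercise = 3.060000; V(2,1) = max -> 3.734634
  V(2,2) = exp(-r*dt) * [p*5.853496 + (1-p)*10.600623] = 8.244826; exercise = 8.357003; V(2,2) = max -> 8.357003
  V(1,0) = exp(-r*dt) * [p*0.790789 + (1-p)*3.734634] = 2.284356; exercise = 0.000000; V(1,0) = max -> 2.284356
  V(1,1) = exp(-r*dt) * [p*3.734634 + (1-p)*8.357003] = 6.070473; exercise = 5.853496; V(1,1) = max -> 6.070473
  V(0,0) = exp(-r*dt) * [p*2.284356 + (1-p)*6.070473] = 4.200507; exercise = 3.060000; V(0,0) = max -> 4.200507


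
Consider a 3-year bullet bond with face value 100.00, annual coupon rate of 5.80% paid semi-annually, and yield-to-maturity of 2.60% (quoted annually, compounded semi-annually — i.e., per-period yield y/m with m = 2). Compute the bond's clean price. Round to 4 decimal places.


Coupon per period c = face * coupon_rate / m = 2.900000
Periods per year m = 2; per-period yield y/m = 0.013000
Number of cashflows N = 6
Cashflows (t years, CF_t, discount factor 1/(1+y/m)^(m*t), PV):
  t = 0.5000: CF_t = 2.900000, DF = 0.987167, PV = 2.862784
  t = 1.0000: CF_t = 2.900000, DF = 0.974498, PV = 2.826045
  t = 1.5000: CF_t = 2.900000, DF = 0.961992, PV = 2.789778
  t = 2.0000: CF_t = 2.900000, DF = 0.949647, PV = 2.753976
  t = 2.5000: CF_t = 2.900000, DF = 0.937460, PV = 2.718634
  t = 3.0000: CF_t = 102.900000, DF = 0.925429, PV = 95.226693
Price P = sum_t PV_t = 109.177911

Answer: Price = 109.1779


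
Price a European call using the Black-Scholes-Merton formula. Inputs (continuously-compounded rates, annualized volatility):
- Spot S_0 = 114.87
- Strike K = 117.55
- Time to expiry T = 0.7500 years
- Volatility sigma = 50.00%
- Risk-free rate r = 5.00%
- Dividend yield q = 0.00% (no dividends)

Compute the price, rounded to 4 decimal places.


Answer: Price = 20.3823

Derivation:
d1 = (ln(S/K) + (r - q + 0.5*sigma^2) * T) / (sigma * sqrt(T)) = 0.24984782
d2 = d1 - sigma * sqrt(T) = -0.18316488
exp(-rT) = 0.96319442; exp(-qT) = 1.00000000
C = S_0 * exp(-qT) * N(d1) - K * exp(-rT) * N(d2)
N(d1) = 0.59864748; N(d2) = 0.42733432
C = 114.8700 * 1.00000000 * 0.59864748 - 117.5500 * 0.96319442 * 0.42733432 = 20.3823


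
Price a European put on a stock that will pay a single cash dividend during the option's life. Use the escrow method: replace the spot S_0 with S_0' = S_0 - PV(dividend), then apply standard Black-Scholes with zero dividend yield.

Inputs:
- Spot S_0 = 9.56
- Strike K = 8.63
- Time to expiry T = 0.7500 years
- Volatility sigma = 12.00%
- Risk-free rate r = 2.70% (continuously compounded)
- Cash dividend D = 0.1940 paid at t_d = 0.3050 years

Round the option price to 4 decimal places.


PV(D) = D * exp(-r * t_d) = 0.1940 * 0.99179881 = 0.19240897
S_0' = S_0 - PV(D) = 9.5600 - 0.19240897 = 9.36759103
d1 = (ln(S_0'/K) + (r + sigma^2/2)*T) / (sigma*sqrt(T)) = 1.03597292
d2 = d1 - sigma*sqrt(T) = 0.93204987
exp(-rT) = 0.97995365
N(-d1) = 0.15010739; N(-d2) = 0.17565538
P = K * exp(-rT) * N(-d2) - S_0' * N(-d1) = 8.6300 * 0.97995365 * 0.17565538 - 9.36759103 * 0.15010739 = 0.0794

Answer: Price = 0.0794


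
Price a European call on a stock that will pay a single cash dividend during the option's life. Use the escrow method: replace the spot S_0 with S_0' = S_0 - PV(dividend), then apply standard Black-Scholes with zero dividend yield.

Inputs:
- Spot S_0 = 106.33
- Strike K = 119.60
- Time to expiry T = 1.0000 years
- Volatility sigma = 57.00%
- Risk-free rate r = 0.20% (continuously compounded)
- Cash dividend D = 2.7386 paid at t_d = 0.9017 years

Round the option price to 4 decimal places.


Answer: Price = 17.8748

Derivation:
PV(D) = D * exp(-r * t_d) = 2.7386 * 0.99819823 = 2.73366566
S_0' = S_0 - PV(D) = 106.3300 - 2.73366566 = 103.59633434
d1 = (ln(S_0'/K) + (r + sigma^2/2)*T) / (sigma*sqrt(T)) = 0.03648966
d2 = d1 - sigma*sqrt(T) = -0.53351034
exp(-rT) = 0.99800200
N(d1) = 0.51455404; N(d2) = 0.29684018
C = S_0' * N(d1) - K * exp(-rT) * N(d2) = 103.59633434 * 0.51455404 - 119.6000 * 0.99800200 * 0.29684018 = 17.8748


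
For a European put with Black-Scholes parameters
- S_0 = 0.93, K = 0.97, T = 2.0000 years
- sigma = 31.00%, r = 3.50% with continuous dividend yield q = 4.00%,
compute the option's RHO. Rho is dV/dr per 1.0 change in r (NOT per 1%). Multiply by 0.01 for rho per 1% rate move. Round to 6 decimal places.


d1 = 0.1003373452; d2 = -0.3380688592
phi(d1) = 0.3969391341; exp(-qT) = 0.9231163464; exp(-rT) = 0.9323938199
N(-d2) = 0.6323443514
Rho = -K*T*exp(-rT)*N(-d2) = -0.9700 * 2.0000 * 0.9323938199 * 0.6323443514 = -1.143812

Answer: Rho = -1.143812


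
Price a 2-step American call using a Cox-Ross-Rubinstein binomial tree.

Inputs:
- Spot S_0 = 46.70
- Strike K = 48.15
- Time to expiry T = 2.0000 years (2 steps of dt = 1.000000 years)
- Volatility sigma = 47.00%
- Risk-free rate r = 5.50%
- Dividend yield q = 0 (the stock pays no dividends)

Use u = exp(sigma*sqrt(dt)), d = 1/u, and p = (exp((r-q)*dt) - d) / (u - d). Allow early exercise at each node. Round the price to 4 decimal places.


Answer: Price = V(0,0) = 12.5305

Derivation:
dt = T/N = 1.000000
u = exp(sigma*sqrt(dt)) = 1.599994; d = 1/u = 0.625002
p = (exp((r-q)*dt) - d) / (u - d) = 0.442607
Discount per step: exp(-r*dt) = 0.946485
Stock lattice S(k, i) with i counting down-moves:
  k=0: S(0,0) = 46.7000
  k=1: S(1,0) = 74.7197; S(1,1) = 29.1876
  k=2: S(2,0) = 119.5511; S(2,1) = 46.7000; S(2,2) = 18.2423
Terminal payoffs V(N, i) = max(S_T - K, 0):
  V(2,0) = 71.401132; V(2,1) = 0.000000; V(2,2) = 0.000000
Backward induction: V(k, i) = exp(-r*dt) * [p * V(k+1, i) + (1-p) * V(k+1, i+1)]; then take max(V_cont, immediate exercise) for American.
  V(1,0) = exp(-r*dt) * [p*71.401132 + (1-p)*0.000000] = 29.911437; exercise = 26.569729; V(1,0) = max -> 29.911437
  V(1,1) = exp(-r*dt) * [p*0.000000 + (1-p)*0.000000] = 0.000000; exercise = 0.000000; V(1,1) = max -> 0.000000
  V(0,0) = exp(-r*dt) * [p*29.911437 + (1-p)*0.000000] = 12.530530; exercise = 0.000000; V(0,0) = max -> 12.530530


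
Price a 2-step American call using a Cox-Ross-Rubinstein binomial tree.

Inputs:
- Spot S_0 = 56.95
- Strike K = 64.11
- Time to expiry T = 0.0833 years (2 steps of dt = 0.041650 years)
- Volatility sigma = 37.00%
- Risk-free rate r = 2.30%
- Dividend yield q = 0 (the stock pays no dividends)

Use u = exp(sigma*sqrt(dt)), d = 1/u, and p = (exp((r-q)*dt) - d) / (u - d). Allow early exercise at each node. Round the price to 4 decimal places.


Answer: Price = V(0,0) = 0.5038

Derivation:
dt = T/N = 0.041650
u = exp(sigma*sqrt(dt)) = 1.078435; d = 1/u = 0.927270
p = (exp((r-q)*dt) - d) / (u - d) = 0.487471
Discount per step: exp(-r*dt) = 0.999043
Stock lattice S(k, i) with i counting down-moves:
  k=0: S(0,0) = 56.9500
  k=1: S(1,0) = 61.4169; S(1,1) = 52.8080
  k=2: S(2,0) = 66.2341; S(2,1) = 56.9500; S(2,2) = 48.9673
Terminal payoffs V(N, i) = max(S_T - K, 0):
  V(2,0) = 2.124094; V(2,1) = 0.000000; V(2,2) = 0.000000
Backward induction: V(k, i) = exp(-r*dt) * [p * V(k+1, i) + (1-p) * V(k+1, i+1)]; then take max(V_cont, immediate exercise) for American.
  V(1,0) = exp(-r*dt) * [p*2.124094 + (1-p)*0.000000] = 1.034444; exercise = 0.000000; V(1,0) = max -> 1.034444
  V(1,1) = exp(-r*dt) * [p*0.000000 + (1-p)*0.000000] = 0.000000; exercise = 0.000000; V(1,1) = max -> 0.000000
  V(0,0) = exp(-r*dt) * [p*1.034444 + (1-p)*0.000000] = 0.503779; exercise = 0.000000; V(0,0) = max -> 0.503779


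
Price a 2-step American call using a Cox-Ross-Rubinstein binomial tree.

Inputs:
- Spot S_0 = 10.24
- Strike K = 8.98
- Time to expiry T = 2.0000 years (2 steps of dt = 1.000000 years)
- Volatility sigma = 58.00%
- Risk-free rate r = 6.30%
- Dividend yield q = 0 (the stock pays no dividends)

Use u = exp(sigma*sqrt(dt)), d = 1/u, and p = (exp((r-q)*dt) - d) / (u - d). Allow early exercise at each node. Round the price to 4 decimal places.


Answer: Price = V(0,0) = 4.0820

Derivation:
dt = T/N = 1.000000
u = exp(sigma*sqrt(dt)) = 1.786038; d = 1/u = 0.559898
p = (exp((r-q)*dt) - d) / (u - d) = 0.411966
Discount per step: exp(-r*dt) = 0.938943
Stock lattice S(k, i) with i counting down-moves:
  k=0: S(0,0) = 10.2400
  k=1: S(1,0) = 18.2890; S(1,1) = 5.7334
  k=2: S(2,0) = 32.6649; S(2,1) = 10.2400; S(2,2) = 3.2101
Terminal payoffs V(N, i) = max(S_T - K, 0):
  V(2,0) = 23.684917; V(2,1) = 1.260000; V(2,2) = 0.000000
Backward induction: V(k, i) = exp(-r*dt) * [p * V(k+1, i) + (1-p) * V(k+1, i+1)]; then take max(V_cont, immediate exercise) for American.
  V(1,0) = exp(-r*dt) * [p*23.684917 + (1-p)*1.260000] = 9.857321; exercise = 9.309034; V(1,0) = max -> 9.857321
  V(1,1) = exp(-r*dt) * [p*1.260000 + (1-p)*0.000000] = 0.487385; exercise = 0.000000; V(1,1) = max -> 0.487385
  V(0,0) = exp(-r*dt) * [p*9.857321 + (1-p)*0.487385] = 4.082041; exercise = 1.260000; V(0,0) = max -> 4.082041


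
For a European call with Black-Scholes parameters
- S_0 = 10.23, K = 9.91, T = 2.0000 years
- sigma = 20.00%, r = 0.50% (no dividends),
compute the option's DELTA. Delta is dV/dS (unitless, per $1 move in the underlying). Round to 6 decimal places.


Answer: Delta = 0.613762

Derivation:
d1 = 0.2891367817; d2 = 0.0062940693
phi(d1) = 0.3826101962; exp(-qT) = 1.0000000000; exp(-rT) = 0.9900498337
N(d1) = 0.6137616463
Delta = exp(-qT) * N(d1) = 1.0000000000 * 0.6137616463 = 0.613762


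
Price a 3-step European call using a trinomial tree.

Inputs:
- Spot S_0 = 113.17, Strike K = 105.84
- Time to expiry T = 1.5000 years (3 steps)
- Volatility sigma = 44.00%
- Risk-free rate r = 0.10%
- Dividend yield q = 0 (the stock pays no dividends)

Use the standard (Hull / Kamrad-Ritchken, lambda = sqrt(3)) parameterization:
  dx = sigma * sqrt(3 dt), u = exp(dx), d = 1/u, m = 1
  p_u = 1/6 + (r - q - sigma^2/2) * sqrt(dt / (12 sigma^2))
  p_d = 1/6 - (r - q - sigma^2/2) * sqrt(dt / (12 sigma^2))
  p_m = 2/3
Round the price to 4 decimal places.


dt = T/N = 0.500000; dx = sigma*sqrt(3*dt) = 0.538888
u = exp(dx) = 1.714099; d = 1/u = 0.583397
p_u = 0.122223, p_m = 0.666667, p_d = 0.211110
Discount per step: exp(-r*dt) = 0.999500
Stock lattice S(k, j) with j the centered position index:
  k=0: S(0,+0) = 113.1700
  k=1: S(1,-1) = 66.0230; S(1,+0) = 113.1700; S(1,+1) = 193.9846
  k=2: S(2,-2) = 38.5176; S(2,-1) = 66.0230; S(2,+0) = 113.1700; S(2,+1) = 193.9846; S(2,+2) = 332.5089
  k=3: S(3,-3) = 22.4711; S(3,-2) = 38.5176; S(3,-1) = 66.0230; S(3,+0) = 113.1700; S(3,+1) = 193.9846; S(3,+2) = 332.5089; S(3,+3) = 569.9533
Terminal payoffs V(N, j) = max(S_T - K, 0):
  V(3,-3) = 0.000000; V(3,-2) = 0.000000; V(3,-1) = 0.000000; V(3,+0) = 7.330000; V(3,+1) = 88.144616; V(3,+2) = 226.668891; V(3,+3) = 464.113252
Backward induction: V(k, j) = exp(-r*dt) * [p_u * V(k+1, j+1) + p_m * V(k+1, j) + p_d * V(k+1, j-1)]
  V(2,-2) = exp(-r*dt) * [p_u*0.000000 + p_m*0.000000 + p_d*0.000000] = 0.000000
  V(2,-1) = exp(-r*dt) * [p_u*7.330000 + p_m*0.000000 + p_d*0.000000] = 0.895449
  V(2,+0) = exp(-r*dt) * [p_u*88.144616 + p_m*7.330000 + p_d*0.000000] = 15.652162
  V(2,+1) = exp(-r*dt) * [p_u*226.668891 + p_m*88.144616 + p_d*7.330000] = 87.970731
  V(2,+2) = exp(-r*dt) * [p_u*464.113252 + p_m*226.668891 + p_d*88.144616] = 226.333055
  V(1,-1) = exp(-r*dt) * [p_u*15.652162 + p_m*0.895449 + p_d*0.000000] = 2.508770
  V(1,+0) = exp(-r*dt) * [p_u*87.970731 + p_m*15.652162 + p_d*0.895449] = 21.365198
  V(1,+1) = exp(-r*dt) * [p_u*226.333055 + p_m*87.970731 + p_d*15.652162] = 89.569854
  V(0,+0) = exp(-r*dt) * [p_u*89.569854 + p_m*21.365198 + p_d*2.508770] = 25.707756

Answer: Price = V(0,0) = 25.7078


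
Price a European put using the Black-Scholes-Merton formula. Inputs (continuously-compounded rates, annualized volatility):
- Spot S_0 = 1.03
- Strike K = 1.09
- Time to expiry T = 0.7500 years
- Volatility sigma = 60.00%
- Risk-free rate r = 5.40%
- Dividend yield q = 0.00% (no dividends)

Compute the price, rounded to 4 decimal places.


Answer: Price = 0.2213

Derivation:
d1 = (ln(S/K) + (r - q + 0.5*sigma^2) * T) / (sigma * sqrt(T)) = 0.22878680
d2 = d1 - sigma * sqrt(T) = -0.29082845
exp(-rT) = 0.96030916; exp(-qT) = 1.00000000
P = K * exp(-rT) * N(-d2) - S_0 * exp(-qT) * N(-d1)
N(-d1) = 0.40951732; N(-d2) = 0.61440874
P = 1.0900 * 0.96030916 * 0.61440874 - 1.0300 * 1.00000000 * 0.40951732 = 0.2213


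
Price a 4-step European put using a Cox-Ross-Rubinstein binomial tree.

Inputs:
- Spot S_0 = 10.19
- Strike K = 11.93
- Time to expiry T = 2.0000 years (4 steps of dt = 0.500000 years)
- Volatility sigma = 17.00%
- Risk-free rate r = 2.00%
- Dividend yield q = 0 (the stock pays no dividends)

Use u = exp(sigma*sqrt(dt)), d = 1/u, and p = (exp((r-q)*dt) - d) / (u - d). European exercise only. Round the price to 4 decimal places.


Answer: Price = V(0,0) = 1.8308

Derivation:
dt = T/N = 0.500000
u = exp(sigma*sqrt(dt)) = 1.127732; d = 1/u = 0.886736
p = (exp((r-q)*dt) - d) / (u - d) = 0.511687
Discount per step: exp(-r*dt) = 0.990050
Stock lattice S(k, i) with i counting down-moves:
  k=0: S(0,0) = 10.1900
  k=1: S(1,0) = 11.4916; S(1,1) = 9.0358
  k=2: S(2,0) = 12.9594; S(2,1) = 10.1900; S(2,2) = 8.0124
  k=3: S(3,0) = 14.6148; S(3,1) = 11.4916; S(3,2) = 9.0358; S(3,3) = 7.1049
  k=4: S(4,0) = 16.4815; S(4,1) = 12.9594; S(4,2) = 10.1900; S(4,3) = 8.0124; S(4,4) = 6.3002
Terminal payoffs V(N, i) = max(K - S_T, 0):
  V(4,0) = 0.000000; V(4,1) = 0.000000; V(4,2) = 1.740000; V(4,3) = 3.917598; V(4,4) = 5.629845
Backward induction: V(k, i) = exp(-r*dt) * [p * V(k+1, i) + (1-p) * V(k+1, i+1)].
  V(3,0) = exp(-r*dt) * [p*0.000000 + (1-p)*0.000000] = 0.000000
  V(3,1) = exp(-r*dt) * [p*0.000000 + (1-p)*1.740000] = 0.841211
  V(3,2) = exp(-r*dt) * [p*1.740000 + (1-p)*3.917598] = 2.775456
  V(3,3) = exp(-r*dt) * [p*3.917598 + (1-p)*5.629845] = 4.706411
  V(2,0) = exp(-r*dt) * [p*0.000000 + (1-p)*0.841211] = 0.406687
  V(2,1) = exp(-r*dt) * [p*0.841211 + (1-p)*2.775456] = 1.767960
  V(2,2) = exp(-r*dt) * [p*2.775456 + (1-p)*4.706411] = 3.681369
  V(1,0) = exp(-r*dt) * [p*0.406687 + (1-p)*1.767960] = 1.060754
  V(1,1) = exp(-r*dt) * [p*1.767960 + (1-p)*3.681369] = 2.675414
  V(0,0) = exp(-r*dt) * [p*1.060754 + (1-p)*2.675414] = 1.830814


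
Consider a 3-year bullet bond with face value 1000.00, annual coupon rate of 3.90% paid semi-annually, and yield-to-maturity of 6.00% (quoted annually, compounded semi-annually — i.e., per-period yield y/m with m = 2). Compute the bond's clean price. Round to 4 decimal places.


Coupon per period c = face * coupon_rate / m = 19.500000
Periods per year m = 2; per-period yield y/m = 0.030000
Number of cashflows N = 6
Cashflows (t years, CF_t, discount factor 1/(1+y/m)^(m*t), PV):
  t = 0.5000: CF_t = 19.500000, DF = 0.970874, PV = 18.932039
  t = 1.0000: CF_t = 19.500000, DF = 0.942596, PV = 18.380620
  t = 1.5000: CF_t = 19.500000, DF = 0.915142, PV = 17.845262
  t = 2.0000: CF_t = 19.500000, DF = 0.888487, PV = 17.325497
  t = 2.5000: CF_t = 19.500000, DF = 0.862609, PV = 16.820871
  t = 3.0000: CF_t = 1019.500000, DF = 0.837484, PV = 853.815200
Price P = sum_t PV_t = 943.119490

Answer: Price = 943.1195


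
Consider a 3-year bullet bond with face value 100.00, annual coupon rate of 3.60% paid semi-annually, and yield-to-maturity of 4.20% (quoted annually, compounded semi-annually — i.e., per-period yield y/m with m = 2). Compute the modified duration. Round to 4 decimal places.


Coupon per period c = face * coupon_rate / m = 1.800000
Periods per year m = 2; per-period yield y/m = 0.021000
Number of cashflows N = 6
Cashflows (t years, CF_t, discount factor 1/(1+y/m)^(m*t), PV):
  t = 0.5000: CF_t = 1.800000, DF = 0.979432, PV = 1.762977
  t = 1.0000: CF_t = 1.800000, DF = 0.959287, PV = 1.726716
  t = 1.5000: CF_t = 1.800000, DF = 0.939556, PV = 1.691201
  t = 2.0000: CF_t = 1.800000, DF = 0.920231, PV = 1.656416
  t = 2.5000: CF_t = 1.800000, DF = 0.901304, PV = 1.622347
  t = 3.0000: CF_t = 101.800000, DF = 0.882766, PV = 89.865568
Price P = sum_t PV_t = 98.325227
First compute Macaulay numerator sum_t t * PV_t:
  t * PV_t at t = 0.5000: 0.881489
  t * PV_t at t = 1.0000: 1.726716
  t * PV_t at t = 1.5000: 2.536802
  t * PV_t at t = 2.0000: 3.312833
  t * PV_t at t = 2.5000: 4.055868
  t * PV_t at t = 3.0000: 269.596705
Macaulay duration D = 282.110413 / 98.325227 = 2.869156
Modified duration = D / (1 + y/m) = 2.869156 / (1 + 0.021000) = 2.810143

Answer: Modified duration = 2.8101


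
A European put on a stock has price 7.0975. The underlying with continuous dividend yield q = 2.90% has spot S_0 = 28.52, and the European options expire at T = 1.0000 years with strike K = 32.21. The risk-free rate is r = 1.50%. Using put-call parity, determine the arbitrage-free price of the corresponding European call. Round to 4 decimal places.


Put-call parity: C - P = S_0 * exp(-qT) - K * exp(-rT).
S_0 * exp(-qT) = 28.5200 * 0.97141646 = 27.70479757
K * exp(-rT) = 32.2100 * 0.98511194 = 31.73045557
C = P + S*exp(-qT) - K*exp(-rT)
C = 7.0975 + 27.70479757 - 31.73045557 = 3.0718

Answer: Call price = 3.0718


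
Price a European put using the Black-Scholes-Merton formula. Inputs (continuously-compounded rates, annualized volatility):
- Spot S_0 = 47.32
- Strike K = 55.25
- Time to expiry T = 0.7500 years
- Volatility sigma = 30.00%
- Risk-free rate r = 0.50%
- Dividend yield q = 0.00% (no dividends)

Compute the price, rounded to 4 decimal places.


Answer: Price = 10.0159

Derivation:
d1 = (ln(S/K) + (r - q + 0.5*sigma^2) * T) / (sigma * sqrt(T)) = -0.45200869
d2 = d1 - sigma * sqrt(T) = -0.71181631
exp(-rT) = 0.99625702; exp(-qT) = 1.00000000
P = K * exp(-rT) * N(-d2) - S_0 * exp(-qT) * N(-d1)
N(-d1) = 0.67436864; N(-d2) = 0.76171073
P = 55.2500 * 0.99625702 * 0.76171073 - 47.3200 * 1.00000000 * 0.67436864 = 10.0159


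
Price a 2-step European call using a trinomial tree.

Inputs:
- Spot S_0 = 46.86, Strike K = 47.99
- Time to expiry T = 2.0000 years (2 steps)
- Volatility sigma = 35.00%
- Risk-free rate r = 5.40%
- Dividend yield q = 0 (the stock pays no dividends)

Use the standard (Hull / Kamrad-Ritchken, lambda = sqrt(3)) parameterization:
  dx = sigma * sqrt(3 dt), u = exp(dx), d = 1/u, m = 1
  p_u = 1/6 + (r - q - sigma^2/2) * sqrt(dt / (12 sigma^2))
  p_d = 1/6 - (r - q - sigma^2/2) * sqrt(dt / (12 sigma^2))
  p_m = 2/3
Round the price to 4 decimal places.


Answer: Price = V(0,0) = 9.8327

Derivation:
dt = T/N = 1.000000; dx = sigma*sqrt(3*dt) = 0.606218
u = exp(dx) = 1.833484; d = 1/u = 0.545410
p_u = 0.160687, p_m = 0.666667, p_d = 0.172646
Discount per step: exp(-r*dt) = 0.947432
Stock lattice S(k, j) with j the centered position index:
  k=0: S(0,+0) = 46.8600
  k=1: S(1,-1) = 25.5579; S(1,+0) = 46.8600; S(1,+1) = 85.9170
  k=2: S(2,-2) = 13.9395; S(2,-1) = 25.5579; S(2,+0) = 46.8600; S(2,+1) = 85.9170; S(2,+2) = 157.5275
Terminal payoffs V(N, j) = max(S_T - K, 0):
  V(2,-2) = 0.000000; V(2,-1) = 0.000000; V(2,+0) = 0.000000; V(2,+1) = 37.927043; V(2,+2) = 109.537492
Backward induction: V(k, j) = exp(-r*dt) * [p_u * V(k+1, j+1) + p_m * V(k+1, j) + p_d * V(k+1, j-1)]
  V(1,-1) = exp(-r*dt) * [p_u*0.000000 + p_m*0.000000 + p_d*0.000000] = 0.000000
  V(1,+0) = exp(-r*dt) * [p_u*37.927043 + p_m*0.000000 + p_d*0.000000] = 5.774013
  V(1,+1) = exp(-r*dt) * [p_u*109.537492 + p_m*37.927043 + p_d*0.000000] = 40.631519
  V(0,+0) = exp(-r*dt) * [p_u*40.631519 + p_m*5.774013 + p_d*0.000000] = 9.832732


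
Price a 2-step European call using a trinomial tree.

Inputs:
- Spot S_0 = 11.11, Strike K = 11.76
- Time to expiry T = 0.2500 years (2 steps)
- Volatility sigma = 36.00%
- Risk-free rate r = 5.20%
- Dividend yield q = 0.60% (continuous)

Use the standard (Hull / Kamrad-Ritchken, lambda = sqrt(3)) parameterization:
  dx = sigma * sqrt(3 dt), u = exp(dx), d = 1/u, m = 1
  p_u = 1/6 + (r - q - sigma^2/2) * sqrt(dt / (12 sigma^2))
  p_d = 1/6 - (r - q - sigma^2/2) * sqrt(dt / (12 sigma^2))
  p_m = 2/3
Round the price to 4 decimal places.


Answer: Price = V(0,0) = 0.5853

Derivation:
dt = T/N = 0.125000; dx = sigma*sqrt(3*dt) = 0.220454
u = exp(dx) = 1.246643; d = 1/u = 0.802154
p_u = 0.161337, p_m = 0.666667, p_d = 0.171997
Discount per step: exp(-r*dt) = 0.993521
Stock lattice S(k, j) with j the centered position index:
  k=0: S(0,+0) = 11.1100
  k=1: S(1,-1) = 8.9119; S(1,+0) = 11.1100; S(1,+1) = 13.8502
  k=2: S(2,-2) = 7.1487; S(2,-1) = 8.9119; S(2,+0) = 11.1100; S(2,+1) = 13.8502; S(2,+2) = 17.2663
Terminal payoffs V(N, j) = max(S_T - K, 0):
  V(2,-2) = 0.000000; V(2,-1) = 0.000000; V(2,+0) = 0.000000; V(2,+1) = 2.090200; V(2,+2) = 5.506250
Backward induction: V(k, j) = exp(-r*dt) * [p_u * V(k+1, j+1) + p_m * V(k+1, j) + p_d * V(k+1, j-1)]
  V(1,-1) = exp(-r*dt) * [p_u*0.000000 + p_m*0.000000 + p_d*0.000000] = 0.000000
  V(1,+0) = exp(-r*dt) * [p_u*2.090200 + p_m*0.000000 + p_d*0.000000] = 0.335041
  V(1,+1) = exp(-r*dt) * [p_u*5.506250 + p_m*2.090200 + p_d*0.000000] = 2.267044
  V(0,+0) = exp(-r*dt) * [p_u*2.267044 + p_m*0.335041 + p_d*0.000000] = 0.585301


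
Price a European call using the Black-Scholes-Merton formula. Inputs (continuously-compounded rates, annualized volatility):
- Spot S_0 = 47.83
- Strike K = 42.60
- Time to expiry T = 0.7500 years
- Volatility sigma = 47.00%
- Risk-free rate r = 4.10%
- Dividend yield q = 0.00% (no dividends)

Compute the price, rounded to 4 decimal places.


d1 = (ln(S/K) + (r - q + 0.5*sigma^2) * T) / (sigma * sqrt(T)) = 0.56355849
d2 = d1 - sigma * sqrt(T) = 0.15652655
exp(-rT) = 0.96971797; exp(-qT) = 1.00000000
C = S_0 * exp(-qT) * N(d1) - K * exp(-rT) * N(d2)
N(d1) = 0.71347268; N(d2) = 0.56219100
C = 47.8300 * 1.00000000 * 0.71347268 - 42.6000 * 0.96971797 * 0.56219100 = 10.9013

Answer: Price = 10.9013


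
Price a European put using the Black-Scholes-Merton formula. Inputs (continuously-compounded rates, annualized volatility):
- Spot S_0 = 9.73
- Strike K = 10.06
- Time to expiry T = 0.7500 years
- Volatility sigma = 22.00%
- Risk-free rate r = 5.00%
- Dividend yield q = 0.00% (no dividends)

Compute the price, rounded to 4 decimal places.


d1 = (ln(S/K) + (r - q + 0.5*sigma^2) * T) / (sigma * sqrt(T)) = 0.11702749
d2 = d1 - sigma * sqrt(T) = -0.07349810
exp(-rT) = 0.96319442; exp(-qT) = 1.00000000
P = K * exp(-rT) * N(-d2) - S_0 * exp(-qT) * N(-d1)
N(-d1) = 0.45341913; N(-d2) = 0.52929512
P = 10.0600 * 0.96319442 * 0.52929512 - 9.7300 * 1.00000000 * 0.45341913 = 0.7170

Answer: Price = 0.7170


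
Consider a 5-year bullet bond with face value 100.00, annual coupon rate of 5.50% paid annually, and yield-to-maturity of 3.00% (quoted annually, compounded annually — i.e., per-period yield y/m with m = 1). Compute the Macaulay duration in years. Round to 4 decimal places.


Coupon per period c = face * coupon_rate / m = 5.500000
Periods per year m = 1; per-period yield y/m = 0.030000
Number of cashflows N = 5
Cashflows (t years, CF_t, discount factor 1/(1+y/m)^(m*t), PV):
  t = 1.0000: CF_t = 5.500000, DF = 0.970874, PV = 5.339806
  t = 2.0000: CF_t = 5.500000, DF = 0.942596, PV = 5.184278
  t = 3.0000: CF_t = 5.500000, DF = 0.915142, PV = 5.033279
  t = 4.0000: CF_t = 5.500000, DF = 0.888487, PV = 4.886679
  t = 5.0000: CF_t = 105.500000, DF = 0.862609, PV = 91.005227
Price P = sum_t PV_t = 111.449268
Macaulay numerator sum_t t * PV_t:
  t * PV_t at t = 1.0000: 5.339806
  t * PV_t at t = 2.0000: 10.368555
  t * PV_t at t = 3.0000: 15.099837
  t * PV_t at t = 4.0000: 19.546715
  t * PV_t at t = 5.0000: 455.026134
Macaulay duration D = (sum_t t * PV_t) / P = 505.381047 / 111.449268 = 4.534629

Answer: Macaulay duration = 4.5346 years


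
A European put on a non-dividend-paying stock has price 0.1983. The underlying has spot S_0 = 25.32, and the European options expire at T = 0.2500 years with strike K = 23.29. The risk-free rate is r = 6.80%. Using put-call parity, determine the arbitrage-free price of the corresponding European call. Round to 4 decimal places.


Answer: Call price = 2.6209

Derivation:
Put-call parity: C - P = S_0 * exp(-qT) - K * exp(-rT).
S_0 * exp(-qT) = 25.3200 * 1.00000000 = 25.32000000
K * exp(-rT) = 23.2900 * 0.98314368 = 22.89741642
C = P + S*exp(-qT) - K*exp(-rT)
C = 0.1983 + 25.32000000 - 22.89741642 = 2.6209


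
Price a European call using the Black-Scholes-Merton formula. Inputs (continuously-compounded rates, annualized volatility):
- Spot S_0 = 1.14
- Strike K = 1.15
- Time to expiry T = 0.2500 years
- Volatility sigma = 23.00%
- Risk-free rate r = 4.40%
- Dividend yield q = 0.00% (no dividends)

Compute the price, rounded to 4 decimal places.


d1 = (ln(S/K) + (r - q + 0.5*sigma^2) * T) / (sigma * sqrt(T)) = 0.07720713
d2 = d1 - sigma * sqrt(T) = -0.03779287
exp(-rT) = 0.98906028; exp(-qT) = 1.00000000
C = S_0 * exp(-qT) * N(d1) - K * exp(-rT) * N(d2)
N(d1) = 0.53077062; N(d2) = 0.48492641
C = 1.1400 * 1.00000000 * 0.53077062 - 1.1500 * 0.98906028 * 0.48492641 = 0.0535

Answer: Price = 0.0535


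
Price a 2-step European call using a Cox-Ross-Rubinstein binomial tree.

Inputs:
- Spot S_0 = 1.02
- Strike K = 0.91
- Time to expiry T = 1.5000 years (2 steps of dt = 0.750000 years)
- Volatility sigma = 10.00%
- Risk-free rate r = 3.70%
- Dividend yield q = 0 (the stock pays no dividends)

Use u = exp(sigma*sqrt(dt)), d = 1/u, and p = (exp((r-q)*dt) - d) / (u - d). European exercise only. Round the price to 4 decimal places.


Answer: Price = V(0,0) = 0.1655

Derivation:
dt = T/N = 0.750000
u = exp(sigma*sqrt(dt)) = 1.090463; d = 1/u = 0.917042
p = (exp((r-q)*dt) - d) / (u - d) = 0.640618
Discount per step: exp(-r*dt) = 0.972631
Stock lattice S(k, i) with i counting down-moves:
  k=0: S(0,0) = 1.0200
  k=1: S(1,0) = 1.1123; S(1,1) = 0.9354
  k=2: S(2,0) = 1.2129; S(2,1) = 1.0200; S(2,2) = 0.8578
Terminal payoffs V(N, i) = max(S_T - K, 0):
  V(2,0) = 0.302892; V(2,1) = 0.110000; V(2,2) = 0.000000
Backward induction: V(k, i) = exp(-r*dt) * [p * V(k+1, i) + (1-p) * V(k+1, i+1)].
  V(1,0) = exp(-r*dt) * [p*0.302892 + (1-p)*0.110000] = 0.227178
  V(1,1) = exp(-r*dt) * [p*0.110000 + (1-p)*0.000000] = 0.068539
  V(0,0) = exp(-r*dt) * [p*0.227178 + (1-p)*0.068539] = 0.165509


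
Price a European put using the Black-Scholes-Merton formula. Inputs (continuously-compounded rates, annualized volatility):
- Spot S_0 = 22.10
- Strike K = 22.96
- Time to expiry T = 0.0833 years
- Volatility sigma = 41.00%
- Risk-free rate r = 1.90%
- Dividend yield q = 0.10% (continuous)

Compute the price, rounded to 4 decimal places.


d1 = (ln(S/K) + (r - q + 0.5*sigma^2) * T) / (sigma * sqrt(T)) = -0.25077675
d2 = d1 - sigma * sqrt(T) = -0.36910988
exp(-rT) = 0.99841855; exp(-qT) = 0.99991670
P = K * exp(-rT) * N(-d2) - S_0 * exp(-qT) * N(-d1)
N(-d1) = 0.59900664; N(-d2) = 0.64397709
P = 22.9600 * 0.99841855 * 0.64397709 - 22.1000 * 0.99991670 * 0.59900664 = 1.5254

Answer: Price = 1.5254


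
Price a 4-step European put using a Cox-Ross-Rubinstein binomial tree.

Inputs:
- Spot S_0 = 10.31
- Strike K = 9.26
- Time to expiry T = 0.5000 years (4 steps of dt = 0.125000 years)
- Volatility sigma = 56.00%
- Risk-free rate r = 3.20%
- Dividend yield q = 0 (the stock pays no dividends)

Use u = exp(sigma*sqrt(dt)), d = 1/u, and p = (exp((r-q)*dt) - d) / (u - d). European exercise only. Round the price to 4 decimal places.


Answer: Price = V(0,0) = 1.0423

Derivation:
dt = T/N = 0.125000
u = exp(sigma*sqrt(dt)) = 1.218950; d = 1/u = 0.820378
p = (exp((r-q)*dt) - d) / (u - d) = 0.460720
Discount per step: exp(-r*dt) = 0.996008
Stock lattice S(k, i) with i counting down-moves:
  k=0: S(0,0) = 10.3100
  k=1: S(1,0) = 12.5674; S(1,1) = 8.4581
  k=2: S(2,0) = 15.3190; S(2,1) = 10.3100; S(2,2) = 6.9388
  k=3: S(3,0) = 18.6731; S(3,1) = 12.5674; S(3,2) = 8.4581; S(3,3) = 5.6925
  k=4: S(4,0) = 22.7616; S(4,1) = 15.3190; S(4,2) = 10.3100; S(4,3) = 6.9388; S(4,4) = 4.6700
Terminal payoffs V(N, i) = max(K - S_T, 0):
  V(4,0) = 0.000000; V(4,1) = 0.000000; V(4,2) = 0.000000; V(4,3) = 2.321161; V(4,4) = 4.590020
Backward induction: V(k, i) = exp(-r*dt) * [p * V(k+1, i) + (1-p) * V(k+1, i+1)].
  V(3,0) = exp(-r*dt) * [p*0.000000 + (1-p)*0.000000] = 0.000000
  V(3,1) = exp(-r*dt) * [p*0.000000 + (1-p)*0.000000] = 0.000000
  V(3,2) = exp(-r*dt) * [p*0.000000 + (1-p)*2.321161] = 1.246760
  V(3,3) = exp(-r*dt) * [p*2.321161 + (1-p)*4.590020] = 3.530562
  V(2,0) = exp(-r*dt) * [p*0.000000 + (1-p)*0.000000] = 0.000000
  V(2,1) = exp(-r*dt) * [p*0.000000 + (1-p)*1.246760] = 0.669669
  V(2,2) = exp(-r*dt) * [p*1.246760 + (1-p)*3.530562] = 2.468476
  V(1,0) = exp(-r*dt) * [p*0.000000 + (1-p)*0.669669] = 0.359698
  V(1,1) = exp(-r*dt) * [p*0.669669 + (1-p)*2.468476] = 1.633185
  V(0,0) = exp(-r*dt) * [p*0.359698 + (1-p)*1.633185] = 1.042287


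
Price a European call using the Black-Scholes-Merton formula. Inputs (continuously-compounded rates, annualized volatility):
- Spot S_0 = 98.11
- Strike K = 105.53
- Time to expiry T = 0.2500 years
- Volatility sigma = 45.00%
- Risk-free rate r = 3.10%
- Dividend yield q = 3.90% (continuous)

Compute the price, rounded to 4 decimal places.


Answer: Price = 5.7567

Derivation:
d1 = (ln(S/K) + (r - q + 0.5*sigma^2) * T) / (sigma * sqrt(T)) = -0.22041544
d2 = d1 - sigma * sqrt(T) = -0.44541544
exp(-rT) = 0.99227995; exp(-qT) = 0.99029738
C = S_0 * exp(-qT) * N(d1) - K * exp(-rT) * N(d2)
N(d1) = 0.41277381; N(d2) = 0.32800978
C = 98.1100 * 0.99029738 * 0.41277381 - 105.5300 * 0.99227995 * 0.32800978 = 5.7567


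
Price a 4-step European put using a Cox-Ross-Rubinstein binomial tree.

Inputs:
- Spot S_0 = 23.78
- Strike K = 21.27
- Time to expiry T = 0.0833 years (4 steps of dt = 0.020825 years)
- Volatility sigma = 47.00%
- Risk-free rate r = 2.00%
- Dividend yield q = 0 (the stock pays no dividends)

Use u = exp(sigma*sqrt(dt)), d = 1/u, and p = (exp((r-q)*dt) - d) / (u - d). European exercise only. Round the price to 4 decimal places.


dt = T/N = 0.020825
u = exp(sigma*sqrt(dt)) = 1.070178; d = 1/u = 0.934424
p = (exp((r-q)*dt) - d) / (u - d) = 0.486119
Discount per step: exp(-r*dt) = 0.999584
Stock lattice S(k, i) with i counting down-moves:
  k=0: S(0,0) = 23.7800
  k=1: S(1,0) = 25.4488; S(1,1) = 22.2206
  k=2: S(2,0) = 27.2348; S(2,1) = 23.7800; S(2,2) = 20.7635
  k=3: S(3,0) = 29.1461; S(3,1) = 25.4488; S(3,2) = 22.2206; S(3,3) = 19.4019
  k=4: S(4,0) = 31.1915; S(4,1) = 27.2348; S(4,2) = 23.7800; S(4,3) = 20.7635; S(4,4) = 18.1296
Terminal payoffs V(N, i) = max(K - S_T, 0):
  V(4,0) = 0.000000; V(4,1) = 0.000000; V(4,2) = 0.000000; V(4,3) = 0.506540; V(4,4) = 3.140426
Backward induction: V(k, i) = exp(-r*dt) * [p * V(k+1, i) + (1-p) * V(k+1, i+1)].
  V(3,0) = exp(-r*dt) * [p*0.000000 + (1-p)*0.000000] = 0.000000
  V(3,1) = exp(-r*dt) * [p*0.000000 + (1-p)*0.000000] = 0.000000
  V(3,2) = exp(-r*dt) * [p*0.000000 + (1-p)*0.506540] = 0.260193
  V(3,3) = exp(-r*dt) * [p*0.506540 + (1-p)*3.140426] = 1.859269
  V(2,0) = exp(-r*dt) * [p*0.000000 + (1-p)*0.000000] = 0.000000
  V(2,1) = exp(-r*dt) * [p*0.000000 + (1-p)*0.260193] = 0.133653
  V(2,2) = exp(-r*dt) * [p*0.260193 + (1-p)*1.859269] = 1.081478
  V(1,0) = exp(-r*dt) * [p*0.000000 + (1-p)*0.133653] = 0.068653
  V(1,1) = exp(-r*dt) * [p*0.133653 + (1-p)*1.081478] = 0.620463
  V(0,0) = exp(-r*dt) * [p*0.068653 + (1-p)*0.620463] = 0.352071

Answer: Price = V(0,0) = 0.3521


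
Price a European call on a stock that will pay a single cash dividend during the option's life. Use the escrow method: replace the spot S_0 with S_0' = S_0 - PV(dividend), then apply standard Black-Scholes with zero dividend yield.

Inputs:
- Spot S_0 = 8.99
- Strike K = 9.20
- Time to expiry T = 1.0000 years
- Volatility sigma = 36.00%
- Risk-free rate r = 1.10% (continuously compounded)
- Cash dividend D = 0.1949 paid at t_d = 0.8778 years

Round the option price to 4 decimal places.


Answer: Price = 1.1326

Derivation:
PV(D) = D * exp(-r * t_d) = 0.1949 * 0.99039067 = 0.19302714
S_0' = S_0 - PV(D) = 8.9900 - 0.19302714 = 8.79697286
d1 = (ln(S_0'/K) + (r + sigma^2/2)*T) / (sigma*sqrt(T)) = 0.08612274
d2 = d1 - sigma*sqrt(T) = -0.27387726
exp(-rT) = 0.98906028
N(d1) = 0.53431557; N(d2) = 0.39208947
C = S_0' * N(d1) - K * exp(-rT) * N(d2) = 8.79697286 * 0.53431557 - 9.2000 * 0.98906028 * 0.39208947 = 1.1326


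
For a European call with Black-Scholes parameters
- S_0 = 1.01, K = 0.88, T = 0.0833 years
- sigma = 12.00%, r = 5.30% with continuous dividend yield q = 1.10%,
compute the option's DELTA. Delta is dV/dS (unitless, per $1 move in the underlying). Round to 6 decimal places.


Answer: Delta = 0.999063

Derivation:
d1 = 4.0966017472; d2 = 4.0619676600
phi(d1) = 0.0000905135; exp(-qT) = 0.9990841197; exp(-rT) = 0.9955948313
N(d1) = 0.9999790370
Delta = exp(-qT) * N(d1) = 0.9990841197 * 0.9999790370 = 0.999063


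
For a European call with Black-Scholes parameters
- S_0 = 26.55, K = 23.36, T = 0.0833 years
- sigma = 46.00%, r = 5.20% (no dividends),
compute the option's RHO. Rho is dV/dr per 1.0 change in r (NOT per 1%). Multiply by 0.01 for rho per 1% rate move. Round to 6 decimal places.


d1 = 1.0631596556; d2 = 0.9303956544
phi(d1) = 0.2267079259; exp(-qT) = 1.0000000000; exp(-rT) = 0.9956777678
N(d2) = 0.8239168661
Rho = K*T*exp(-rT)*N(d2) = 23.3600 * 0.0833 * 0.9956777678 * 0.8239168661 = 1.596320

Answer: Rho = 1.596320


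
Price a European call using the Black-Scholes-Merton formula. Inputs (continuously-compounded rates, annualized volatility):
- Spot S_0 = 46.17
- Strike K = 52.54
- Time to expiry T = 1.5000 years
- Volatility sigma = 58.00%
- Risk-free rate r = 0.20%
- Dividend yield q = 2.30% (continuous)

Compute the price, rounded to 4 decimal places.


Answer: Price = 9.8979

Derivation:
d1 = (ln(S/K) + (r - q + 0.5*sigma^2) * T) / (sigma * sqrt(T)) = 0.12888744
d2 = d1 - sigma * sqrt(T) = -0.58146459
exp(-rT) = 0.99700450; exp(-qT) = 0.96608834
C = S_0 * exp(-qT) * N(d1) - K * exp(-rT) * N(d2)
N(d1) = 0.55127664; N(d2) = 0.28046369
C = 46.1700 * 0.96608834 * 0.55127664 - 52.5400 * 0.99700450 * 0.28046369 = 9.8979


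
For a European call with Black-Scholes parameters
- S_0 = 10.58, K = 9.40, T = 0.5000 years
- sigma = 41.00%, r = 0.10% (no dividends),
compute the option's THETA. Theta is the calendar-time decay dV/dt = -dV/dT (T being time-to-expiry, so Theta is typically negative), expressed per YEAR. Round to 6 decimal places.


Answer: Theta = -1.054928

Derivation:
d1 = 0.5545812172; d2 = 0.2646674369
phi(d1) = 0.3420772479; exp(-qT) = 1.0000000000; exp(-rT) = 0.9995001250
Theta = -S*exp(-qT)*phi(d1)*sigma/(2*sqrt(T)) - r*K*exp(-rT)*N(d2) + q*S*exp(-qT)*N(d1)
N(d1) = 0.7104094303; N(d2) = 0.6043671676; sqrt(T) = 0.7071067812
Term 1 = -10.5800 * 1.0000000000 * 0.3420772479 * 0.4100 / (2 * 0.7071067812) = -1.0492493676
Term 2 = -0.0010 * 9.4000 * 0.9995001250 * 0.6043671676 = -0.0056782116
Term 3 = 0 (no dividend yield, q = 0)
Theta = -1.0492493676 + (-0.0056782116) + (0.0000000000) = -1.054928


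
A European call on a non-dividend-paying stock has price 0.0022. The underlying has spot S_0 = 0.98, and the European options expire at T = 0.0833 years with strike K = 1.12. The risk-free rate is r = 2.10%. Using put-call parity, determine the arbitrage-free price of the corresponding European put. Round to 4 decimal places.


Put-call parity: C - P = S_0 * exp(-qT) - K * exp(-rT).
S_0 * exp(-qT) = 0.9800 * 1.00000000 = 0.98000000
K * exp(-rT) = 1.1200 * 0.99825223 = 1.11804250
P = C - S*exp(-qT) + K*exp(-rT)
P = 0.0022 - 0.98000000 + 1.11804250 = 0.1402

Answer: Put price = 0.1402
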